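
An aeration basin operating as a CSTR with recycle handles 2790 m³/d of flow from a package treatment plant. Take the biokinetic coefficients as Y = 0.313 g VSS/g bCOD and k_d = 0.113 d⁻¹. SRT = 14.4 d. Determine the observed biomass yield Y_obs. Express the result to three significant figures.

The observed yield is Y_obs = Y/(1 + k_d·θ_c) = 0.313 / (1 + 0.113 × 14.4) = 0.313 / 2.627 = 0.1191 g VSS per g bCOD removed.

Y_obs ≈ 0.119 g VSS/g bCOD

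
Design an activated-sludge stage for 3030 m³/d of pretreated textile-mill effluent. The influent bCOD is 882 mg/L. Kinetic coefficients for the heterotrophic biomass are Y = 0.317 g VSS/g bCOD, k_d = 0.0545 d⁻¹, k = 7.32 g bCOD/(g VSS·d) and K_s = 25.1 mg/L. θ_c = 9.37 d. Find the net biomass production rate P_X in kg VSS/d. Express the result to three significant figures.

For a completely mixed reactor with recycle the Lawrence–McCarty relation gives S = K_s·(1 + k_d·θ_c) / [θ_c·(Y·k − k_d) − 1] = 25.1 × (1 + 0.0545 × 9.37) / [9.37 × (0.317 × 7.32 − 0.0545) − 1] = 37.92 / 20.23 = 1.874 mg/L.
The observed yield is Y_obs = Y/(1 + k_d·θ_c) = 0.317 / (1 + 0.0545 × 9.37) = 0.317 / 1.511 = 0.2098 g VSS per g bCOD removed.
Q·(S₀ − S) = 3030 × (882 − 1.87) × 10⁻³ = 2667 kg/d removed.
P_X = Y_obs · Q(S₀ − S) = 0.2098 × 2667 = 559.6 kg VSS/d.

P_X ≈ 560 kg VSS/d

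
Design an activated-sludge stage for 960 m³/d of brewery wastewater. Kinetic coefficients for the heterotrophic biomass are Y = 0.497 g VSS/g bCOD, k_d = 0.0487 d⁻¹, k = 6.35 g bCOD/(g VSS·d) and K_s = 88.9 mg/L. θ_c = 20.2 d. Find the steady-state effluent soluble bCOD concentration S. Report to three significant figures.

S ≈ 2.86 mg/L

Effluent substrate depends only on kinetics and SRT: S = K_s(1 + k_d θ_c) / [θ_c(Yk − k_d) − 1] = 88.9 × (1 + 0.0487 × 20.2) / [20.2 × (0.497 × 6.35 − 0.0487) − 1] = 176.4 / 61.77 = 2.855 mg/L.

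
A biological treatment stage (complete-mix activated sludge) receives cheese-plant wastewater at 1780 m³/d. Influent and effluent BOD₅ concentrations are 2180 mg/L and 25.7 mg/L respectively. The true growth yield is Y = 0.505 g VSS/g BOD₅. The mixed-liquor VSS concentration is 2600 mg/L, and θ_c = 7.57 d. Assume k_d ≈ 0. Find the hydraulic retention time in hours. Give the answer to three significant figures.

τ ≈ 76.0 h

Biomass mass balance (decay neglected): V·X = Y·Q·(S₀ − S)·θ_c, so V = 0.505 × 1780 × (2180 − 25.7) × 7.57 / 2600 = 5638 m³.
HRT = V/Q = 5638 m³ / 1780 m³·d⁻¹ = 3.168 d × 24 = 76.02 h.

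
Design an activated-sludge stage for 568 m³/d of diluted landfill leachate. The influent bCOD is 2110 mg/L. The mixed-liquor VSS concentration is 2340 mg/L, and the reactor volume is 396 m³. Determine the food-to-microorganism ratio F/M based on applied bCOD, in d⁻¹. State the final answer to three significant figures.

F/M = applied load / biomass = Q·S₀/(V·X) = 568 × 2110 / (396.0 × 2340) = 1.293 d⁻¹.

F/M ≈ 1.29 d⁻¹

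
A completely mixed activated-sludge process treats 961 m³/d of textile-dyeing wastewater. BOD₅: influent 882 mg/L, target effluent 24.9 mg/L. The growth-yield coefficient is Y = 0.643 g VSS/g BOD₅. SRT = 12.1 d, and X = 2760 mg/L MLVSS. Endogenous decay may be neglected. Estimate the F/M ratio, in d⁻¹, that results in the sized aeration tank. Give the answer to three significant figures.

F/M ≈ 0.132 d⁻¹

With k_d = 0 the design equation reduces to V = Y Q (S₀−S) θ_c / X = 0.643 × 961 × (882 − 24.9) × 12.1 / 2760 = 2322 m³.
Food-to-microorganism ratio F/M = Q S₀ / (V X) = 961 × 882 / (2322 × 2760) = 0.1323 d⁻¹.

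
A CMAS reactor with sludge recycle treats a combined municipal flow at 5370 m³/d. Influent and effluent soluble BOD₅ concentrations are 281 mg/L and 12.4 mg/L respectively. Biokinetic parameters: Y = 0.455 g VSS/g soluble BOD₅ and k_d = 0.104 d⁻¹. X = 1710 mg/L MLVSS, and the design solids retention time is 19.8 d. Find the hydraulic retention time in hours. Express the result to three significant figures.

Steady-state biomass mass balance: V·X·(1 + k_d·θ_c) = Y·Q·(S₀ − S)·θ_c, so V = 0.455 × 5370 × (281 − 12.4) × 19.8 / [1710 × (1 + 0.104 × 19.8)] = 1.3×10^7 / 5231 = 2484 m³.
HRT = V/Q = 2484 m³ / 5370 m³·d⁻¹ = 0.4626 d × 24 = 11.10 h.

τ ≈ 11.1 h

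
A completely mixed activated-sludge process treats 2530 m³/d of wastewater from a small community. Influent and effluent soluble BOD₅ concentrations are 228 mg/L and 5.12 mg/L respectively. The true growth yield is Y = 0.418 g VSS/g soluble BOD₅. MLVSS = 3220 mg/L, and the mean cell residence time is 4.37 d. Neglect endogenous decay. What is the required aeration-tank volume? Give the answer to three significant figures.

V ≈ 320 m³

V·X = Y·Q·ΔS·θ_c gives V = 0.418 × 2530 × (228 − 5.12) × 4.37 / 3220 = 319.9 m³.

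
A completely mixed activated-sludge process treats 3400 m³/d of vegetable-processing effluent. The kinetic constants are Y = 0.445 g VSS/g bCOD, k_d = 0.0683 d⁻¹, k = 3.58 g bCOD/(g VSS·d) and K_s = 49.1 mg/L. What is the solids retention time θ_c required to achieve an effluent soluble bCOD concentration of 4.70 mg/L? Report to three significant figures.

θ_c ≈ 14.1 d

At the target effluent, Y k S/(K_s+S) = 0.445×3.58×4.70/53.80 = 0.1392 d⁻¹.
θ_c = 1/(μ − k_d) = 1/(0.1392 − 0.0683) = 1/0.07087 = 14.11 d.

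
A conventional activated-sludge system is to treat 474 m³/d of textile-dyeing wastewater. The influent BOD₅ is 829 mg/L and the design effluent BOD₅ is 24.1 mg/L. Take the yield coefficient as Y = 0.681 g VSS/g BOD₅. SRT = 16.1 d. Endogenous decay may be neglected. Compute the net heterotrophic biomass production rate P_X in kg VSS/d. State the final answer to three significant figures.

P_X ≈ 260 kg VSS/d

Since k_d ≈ 0, Y_obs = Y = 0.681 g VSS/g BOD₅.
Substrate removed = Q·(S₀ − S) = 474 m³/d × (829 − 24.1) g/m³ = 3.82×10^5 g/d = 381.5 kg/d.
So the net sludge growth is P_X = 0.6810 × 381.5 = 259.8 kg VSS/d.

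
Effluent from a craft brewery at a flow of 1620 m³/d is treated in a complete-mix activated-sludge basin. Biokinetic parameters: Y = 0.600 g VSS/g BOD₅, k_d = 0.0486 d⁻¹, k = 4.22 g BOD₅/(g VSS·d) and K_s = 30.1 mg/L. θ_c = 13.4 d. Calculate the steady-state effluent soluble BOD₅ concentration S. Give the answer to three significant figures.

S ≈ 1.54 mg/L

For a completely mixed reactor with recycle the Lawrence–McCarty relation gives S = K_s·(1 + k_d·θ_c) / [θ_c·(Y·k − k_d) − 1] = 30.1 × (1 + 0.0486 × 13.4) / [13.4 × (0.600 × 4.22 − 0.0486) − 1] = 49.70 / 32.28 = 1.540 mg/L.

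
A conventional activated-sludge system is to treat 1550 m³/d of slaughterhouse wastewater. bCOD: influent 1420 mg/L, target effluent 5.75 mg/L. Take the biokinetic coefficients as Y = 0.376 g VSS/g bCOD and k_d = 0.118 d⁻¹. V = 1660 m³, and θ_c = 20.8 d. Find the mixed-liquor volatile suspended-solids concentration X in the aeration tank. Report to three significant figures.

X ≈ 2990 mg/L

Solving the biomass balance for X: X = Y Q (S₀−S) θ_c / [V (1+k_d θ_c)] = 0.376 × 1550 × (1420 − 5.75) × 20.8 / [1660 × (1 + 0.118 × 20.8)] = 2990 mg/L.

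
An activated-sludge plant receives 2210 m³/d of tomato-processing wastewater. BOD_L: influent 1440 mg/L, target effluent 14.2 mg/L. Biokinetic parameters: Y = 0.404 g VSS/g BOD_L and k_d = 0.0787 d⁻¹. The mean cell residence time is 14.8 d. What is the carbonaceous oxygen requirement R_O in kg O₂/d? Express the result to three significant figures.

R_O ≈ 2320 kg O₂/d

The observed yield is Y_obs = Y/(1 + k_d·θ_c) = 0.404 / (1 + 0.0787 × 14.8) = 0.404 / 2.165 = 0.1866 g VSS per g BOD_L removed.
Substrate removed = Q·(S₀ − S) = 2210 m³/d × (1440 − 14.2) g/m³ = 3.15×10^6 g/d = 3151 kg/d.
Net sludge production P_X = 0.1866 × 3151 = 588.1 kg VSS/d.
R_O = Q·(S₀ − S) − 1.42·P_X = 3151 − 1.42 × 588.1 = 2316 kg O₂/d.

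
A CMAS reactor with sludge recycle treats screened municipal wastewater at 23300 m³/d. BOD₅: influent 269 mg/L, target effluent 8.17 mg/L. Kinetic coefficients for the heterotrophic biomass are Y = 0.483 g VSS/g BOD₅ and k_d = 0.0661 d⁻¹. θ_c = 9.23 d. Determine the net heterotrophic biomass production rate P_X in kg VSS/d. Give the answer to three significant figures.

P_X ≈ 1820 kg VSS/d

Observed yield with endogenous decay: Y_obs = Y / (1 + k_d·θ_c) = 0.483 / (1 + 0.0661 × 9.23) = 0.483 / 1.610 = 0.3000 g VSS/g BOD₅.
Q·(S₀ − S) = 23300 × (269 − 8.17) × 10⁻³ = 6077 kg/d removed.
Biomass produced: P_X = Y_obs·Q·ΔS = 0.3000 × 6077 ≈ 1823 kg VSS/d.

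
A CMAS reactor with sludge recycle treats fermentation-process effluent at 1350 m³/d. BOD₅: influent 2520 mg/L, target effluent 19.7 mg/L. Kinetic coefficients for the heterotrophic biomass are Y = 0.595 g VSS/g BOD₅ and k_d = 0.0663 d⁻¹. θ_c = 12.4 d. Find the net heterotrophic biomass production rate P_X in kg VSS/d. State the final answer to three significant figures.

The observed yield is Y_obs = Y/(1 + k_d·θ_c) = 0.595 / (1 + 0.0663 × 12.4) = 0.595 / 1.822 = 0.3265 g VSS per g BOD₅ removed.
Mass of BOD₅ removed per day: Q(S₀ − S) = 1350 × 2500 g/m³ = 3375 kg/d.
P_X = Y_obs · Q(S₀ − S) = 0.3265 × 3375 = 1102 kg VSS/d.

P_X ≈ 1100 kg VSS/d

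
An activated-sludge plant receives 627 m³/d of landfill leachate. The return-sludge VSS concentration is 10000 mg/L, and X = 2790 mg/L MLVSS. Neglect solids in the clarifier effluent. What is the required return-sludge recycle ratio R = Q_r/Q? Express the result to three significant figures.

Mass balance around the secondary clarifier (neglecting effluent solids): R = X / (X_r − X) = 2790 / (10000 − 2790) = 0.3870.

R ≈ 0.387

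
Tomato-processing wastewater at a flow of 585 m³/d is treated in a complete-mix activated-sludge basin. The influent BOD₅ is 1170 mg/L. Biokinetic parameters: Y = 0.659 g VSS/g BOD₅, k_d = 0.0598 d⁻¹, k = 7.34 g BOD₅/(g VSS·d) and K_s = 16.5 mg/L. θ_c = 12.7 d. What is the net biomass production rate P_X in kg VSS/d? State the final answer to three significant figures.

P_X ≈ 256 kg VSS/d

From the Monod/SRT balance for a CMAS, S = K_s·(1+k_d θ_c)/[θ_c·(Y k − k_d) − 1] = 16.5 × (1 + 0.0598 × 12.7) / [12.7 × (0.659 × 7.34 − 0.0598) − 1] = 29.03 / 59.67 = 0.4865 mg/L.
The observed yield is Y_obs = Y/(1 + k_d·θ_c) = 0.659 / (1 + 0.0598 × 12.7) = 0.659 / 1.759 = 0.3745 g VSS per g BOD₅ removed.
Substrate removed = Q·(S₀ − S) = 585 m³/d × (1170 − 0.487) g/m³ = 6.84×10^5 g/d = 684.2 kg/d.
Net biomass production P_X = Y_obs × Q·(S₀ − S) = 0.3745 × 684.2 = 256.3 kg VSS/d.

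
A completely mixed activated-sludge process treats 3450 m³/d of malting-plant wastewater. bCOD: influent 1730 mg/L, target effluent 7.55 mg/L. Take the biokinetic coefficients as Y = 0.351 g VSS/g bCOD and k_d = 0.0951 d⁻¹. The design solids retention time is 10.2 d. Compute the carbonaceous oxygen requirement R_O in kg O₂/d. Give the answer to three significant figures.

R_O ≈ 4440 kg O₂/d

Y_obs = Y / (1 + k_d θ_c) = 0.351 / (1 + 0.0951 × 10.2) = 0.351 / 1.970 = 0.1782.
Mass of bCOD removed per day: Q(S₀ − S) = 3450 × 1722 g/m³ = 5942 kg/d.
Net sludge production P_X = 0.1782 × 5942 = 1059 kg VSS/d.
Carbonaceous O₂ demand = substrate oxidised − cell-mass equivalent = 5942 − 1.42 × 1059 = 4439 kg O₂/d.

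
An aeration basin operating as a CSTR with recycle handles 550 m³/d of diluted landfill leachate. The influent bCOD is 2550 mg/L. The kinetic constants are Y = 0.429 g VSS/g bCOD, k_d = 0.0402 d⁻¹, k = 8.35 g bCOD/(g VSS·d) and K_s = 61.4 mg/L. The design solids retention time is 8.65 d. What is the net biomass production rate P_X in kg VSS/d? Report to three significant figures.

For a completely mixed reactor with recycle the Lawrence–McCarty relation gives S = K_s·(1 + k_d·θ_c) / [θ_c·(Y·k − k_d) − 1] = 61.4 × (1 + 0.0402 × 8.65) / [8.65 × (0.429 × 8.35 − 0.0402) − 1] = 82.75 / 29.64 = 2.792 mg/L.
Correct the yield for decay: Y_obs = Y/(1 + k_d θ_c) = 0.429 / (1 + 0.0402 × 8.65) = 0.429 / 1.348 = 0.3183.
Q·(S₀ − S) = 550 × (2550 − 2.79) × 10⁻³ = 1401 kg/d removed.
So the net sludge growth is P_X = 0.3183 × 1401 = 445.9 kg VSS/d.

P_X ≈ 446 kg VSS/d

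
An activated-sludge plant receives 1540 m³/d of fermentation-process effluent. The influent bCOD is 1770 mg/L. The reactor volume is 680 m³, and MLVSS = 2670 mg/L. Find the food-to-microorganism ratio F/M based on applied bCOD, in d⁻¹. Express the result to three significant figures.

F/M ≈ 1.50 d⁻¹

Food-to-microorganism ratio F/M = Q S₀ / (V X) = 1540 × 1770 / (680.0 × 2670) = 1.501 d⁻¹.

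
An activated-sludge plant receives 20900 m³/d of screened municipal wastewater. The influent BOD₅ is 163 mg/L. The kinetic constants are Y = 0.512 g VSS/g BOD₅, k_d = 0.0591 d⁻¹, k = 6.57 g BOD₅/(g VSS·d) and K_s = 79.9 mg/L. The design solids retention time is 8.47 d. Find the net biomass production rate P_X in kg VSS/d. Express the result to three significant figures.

P_X ≈ 1130 kg VSS/d

From the Monod/SRT balance for a CMAS, S = K_s·(1+k_d θ_c)/[θ_c·(Y k − k_d) − 1] = 79.9 × (1 + 0.0591 × 8.47) / [8.47 × (0.512 × 6.57 − 0.0591) − 1] = 119.9 / 26.99 = 4.442 mg/L.
Y_obs = Y / (1 + k_d θ_c) = 0.512 / (1 + 0.0591 × 8.47) = 0.512 / 1.501 = 0.3412.
Q·(S₀ − S) = 20900 × (163 − 4.44) × 10⁻³ = 3314 kg/d removed.
So the net sludge growth is P_X = 0.3412 × 3314 = 1131 kg VSS/d.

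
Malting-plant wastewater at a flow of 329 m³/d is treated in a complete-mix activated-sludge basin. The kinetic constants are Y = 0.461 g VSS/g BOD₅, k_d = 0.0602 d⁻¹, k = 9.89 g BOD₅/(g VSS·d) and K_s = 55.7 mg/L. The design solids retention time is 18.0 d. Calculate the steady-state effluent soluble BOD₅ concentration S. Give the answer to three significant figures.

From the Monod/SRT balance for a CMAS, S = K_s·(1+k_d θ_c)/[θ_c·(Y k − k_d) − 1] = 55.7 × (1 + 0.0602 × 18.0) / [18.0 × (0.461 × 9.89 − 0.0602) − 1] = 116.1 / 79.98 = 1.451 mg/L.

S ≈ 1.45 mg/L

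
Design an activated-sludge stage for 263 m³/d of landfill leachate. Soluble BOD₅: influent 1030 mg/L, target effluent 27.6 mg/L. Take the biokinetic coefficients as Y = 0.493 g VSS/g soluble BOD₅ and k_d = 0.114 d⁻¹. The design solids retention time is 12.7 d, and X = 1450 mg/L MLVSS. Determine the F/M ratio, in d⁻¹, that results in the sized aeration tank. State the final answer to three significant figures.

Rearranging the biomass balance for a CMAS with decay, V = Y·Q·ΔS·θ_c / [X·(1+k_d θ_c)] = 0.493 × 263 × (1030 − 27.6) × 12.7 / [1450 × (1 + 0.114 × 12.7)] = 1.65×10^6 / 3549 = 465.1 m³.
F/M = Q·S₀ / (V·X) = 263 × 1030 / (465.1 × 1450) = 0.4017 g soluble BOD₅·(g VSS·d)⁻¹.

F/M ≈ 0.402 d⁻¹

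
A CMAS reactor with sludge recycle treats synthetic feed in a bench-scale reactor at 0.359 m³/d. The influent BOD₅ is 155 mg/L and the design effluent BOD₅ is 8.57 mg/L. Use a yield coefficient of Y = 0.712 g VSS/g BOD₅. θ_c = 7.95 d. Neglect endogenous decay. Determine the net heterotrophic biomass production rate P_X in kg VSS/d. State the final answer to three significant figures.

No decay correction is needed, so Y_obs = Y = 0.712.
Substrate removed = Q·(S₀ − S) = 0.359 m³/d × (155 − 8.57) g/m³ = 5.26×10^1 g/d = 0.05257 kg/d.
Net biomass production P_X = Y_obs × Q·(S₀ − S) = 0.7120 × 0.05257 = 0.03743 kg VSS/d.

P_X ≈ 0.0374 kg VSS/d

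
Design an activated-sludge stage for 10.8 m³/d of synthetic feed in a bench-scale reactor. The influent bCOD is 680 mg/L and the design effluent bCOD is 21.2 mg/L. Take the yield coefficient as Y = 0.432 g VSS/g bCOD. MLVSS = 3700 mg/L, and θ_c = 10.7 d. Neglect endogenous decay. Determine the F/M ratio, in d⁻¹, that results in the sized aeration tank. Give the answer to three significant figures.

Biomass mass balance (decay neglected): V·X = Y·Q·(S₀ − S)·θ_c, so V = 0.432 × 10.8 × (680 − 21.2) × 10.7 / 3700 = 8.889 m³.
F/M = applied load / biomass = Q·S₀/(V·X) = 10.8 × 680 / (8.889 × 3700) = 0.2233 d⁻¹.

F/M ≈ 0.223 d⁻¹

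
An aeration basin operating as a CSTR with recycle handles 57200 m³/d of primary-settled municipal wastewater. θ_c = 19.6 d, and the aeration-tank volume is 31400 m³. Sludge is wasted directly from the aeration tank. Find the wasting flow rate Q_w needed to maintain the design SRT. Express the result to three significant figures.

Wasting from the aeration tank: Q_w = V / θ_c = 31400 / 19.6 = 1602 m³/d.

Q_w ≈ 1600 m³/d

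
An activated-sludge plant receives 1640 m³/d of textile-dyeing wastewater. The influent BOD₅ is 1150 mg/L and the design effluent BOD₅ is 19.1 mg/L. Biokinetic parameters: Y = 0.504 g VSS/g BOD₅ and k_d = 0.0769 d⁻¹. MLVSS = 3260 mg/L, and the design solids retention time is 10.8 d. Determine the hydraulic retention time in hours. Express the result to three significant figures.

Rearranging the biomass balance for a CMAS with decay, V = Y·Q·ΔS·θ_c / [X·(1+k_d θ_c)] = 0.504 × 1640 × (1150 − 19.1) × 10.8 / [3260 × (1 + 0.0769 × 10.8)] = 1.01×10^7 / 5967 = 1692 m³.
HRT = V/Q = 1692 m³ / 1640 m³·d⁻¹ = 1.032 d × 24 = 24.76 h.

τ ≈ 24.8 h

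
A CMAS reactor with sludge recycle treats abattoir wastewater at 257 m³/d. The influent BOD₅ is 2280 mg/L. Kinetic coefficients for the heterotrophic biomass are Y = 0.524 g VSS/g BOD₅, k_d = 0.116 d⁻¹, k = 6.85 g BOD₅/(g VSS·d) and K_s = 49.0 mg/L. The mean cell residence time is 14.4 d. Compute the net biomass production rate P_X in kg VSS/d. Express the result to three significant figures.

P_X ≈ 115 kg VSS/d

Effluent substrate depends only on kinetics and SRT: S = K_s(1 + k_d θ_c) / [θ_c(Yk − k_d) − 1] = 49.0 × (1 + 0.116 × 14.4) / [14.4 × (0.524 × 6.85 − 0.116) − 1] = 130.8 / 49.02 = 2.669 mg/L.
Observed yield with endogenous decay: Y_obs = Y / (1 + k_d·θ_c) = 0.524 / (1 + 0.116 × 14.4) = 0.524 / 2.670 = 0.1962 g VSS/g BOD₅.
Q·(S₀ − S) = 257 × (2280 − 2.67) × 10⁻³ = 585.3 kg/d removed.
Biomass produced: P_X = Y_obs·Q·ΔS = 0.1962 × 585.3 ≈ 114.8 kg VSS/d.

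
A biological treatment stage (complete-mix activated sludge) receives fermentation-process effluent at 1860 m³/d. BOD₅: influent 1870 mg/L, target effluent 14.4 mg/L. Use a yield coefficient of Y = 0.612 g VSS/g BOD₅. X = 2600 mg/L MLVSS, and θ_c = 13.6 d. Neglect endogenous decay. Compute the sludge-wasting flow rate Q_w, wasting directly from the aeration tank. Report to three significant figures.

Q_w ≈ 812 m³/d

Biomass mass balance (decay neglected): V·X = Y·Q·(S₀ − S)·θ_c, so V = 0.612 × 1860 × (1870 − 14.4) × 13.6 / 2600 = 11049 m³.
For wasting at MLVSS concentration, Q_w = V/θ_c = 11049/13.6 = 812.4 m³/d.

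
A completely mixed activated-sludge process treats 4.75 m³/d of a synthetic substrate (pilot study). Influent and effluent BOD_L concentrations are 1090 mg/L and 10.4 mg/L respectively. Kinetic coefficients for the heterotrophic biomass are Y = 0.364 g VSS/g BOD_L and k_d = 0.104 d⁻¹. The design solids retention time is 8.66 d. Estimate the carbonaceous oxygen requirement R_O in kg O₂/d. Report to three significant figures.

R_O ≈ 3.73 kg O₂/d

Y_obs = Y / (1 + k_d θ_c) = 0.364 / (1 + 0.104 × 8.66) = 0.364 / 1.901 = 0.1915.
Q·(S₀ − S) = 4.75 × (1090 − 10.4) × 10⁻³ = 5.128 kg/d removed.
Biomass synthesised: P_X = Y_obs × 5.128 = 0.9821 kg VSS/d.
Carbonaceous O₂ demand = substrate oxidised − cell-mass equivalent = 5.128 − 1.42 × 0.9821 = 3.734 kg O₂/d.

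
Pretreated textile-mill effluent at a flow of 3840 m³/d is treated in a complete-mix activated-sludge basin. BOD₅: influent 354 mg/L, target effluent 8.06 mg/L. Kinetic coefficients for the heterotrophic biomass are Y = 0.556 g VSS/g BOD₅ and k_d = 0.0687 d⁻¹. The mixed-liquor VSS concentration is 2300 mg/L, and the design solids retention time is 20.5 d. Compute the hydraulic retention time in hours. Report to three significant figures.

Rearranging the biomass balance for a CMAS with decay, V = Y·Q·ΔS·θ_c / [X·(1+k_d θ_c)] = 0.556 × 3840 × (354 − 8.06) × 20.5 / [2300 × (1 + 0.0687 × 20.5)] = 1.51×10^7 / 5539 = 2733 m³.
Hydraulic retention time τ = V/Q = 2733 / 3840 = 0.7118 d = 17.08 h.

τ ≈ 17.1 h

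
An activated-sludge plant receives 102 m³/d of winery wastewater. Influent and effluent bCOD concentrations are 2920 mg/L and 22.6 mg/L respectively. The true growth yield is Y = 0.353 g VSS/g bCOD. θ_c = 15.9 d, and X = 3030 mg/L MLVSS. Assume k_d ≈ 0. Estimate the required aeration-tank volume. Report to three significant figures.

Biomass mass balance (decay neglected): V·X = Y·Q·(S₀ − S)·θ_c, so V = 0.353 × 102 × (2920 − 22.6) × 15.9 / 3030 = 547.4 m³.

V ≈ 547 m³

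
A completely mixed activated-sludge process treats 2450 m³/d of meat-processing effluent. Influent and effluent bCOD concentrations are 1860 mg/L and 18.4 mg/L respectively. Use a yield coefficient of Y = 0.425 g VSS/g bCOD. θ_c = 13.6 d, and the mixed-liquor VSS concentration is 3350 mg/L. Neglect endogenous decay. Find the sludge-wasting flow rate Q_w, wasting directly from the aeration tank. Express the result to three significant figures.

Q_w ≈ 572 m³/d

V·X = Y·Q·ΔS·θ_c gives V = 0.425 × 2450 × (1860 − 18.4) × 13.6 / 3350 = 7785 m³.
Wasting from the aeration tank: Q_w = V / θ_c = 7785 / 13.6 = 572.4 m³/d.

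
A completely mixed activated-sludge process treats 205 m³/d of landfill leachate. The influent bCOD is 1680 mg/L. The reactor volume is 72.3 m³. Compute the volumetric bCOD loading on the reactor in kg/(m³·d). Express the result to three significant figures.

L_v ≈ 4.76 kg bCOD/(m³·d)

Volumetric loading L_v = Q·S₀ / V = 205 × 1680 g/m³ / 72.30 m³ = 4763 g/(m³·d) = 4.763 kg bCOD/(m³·d).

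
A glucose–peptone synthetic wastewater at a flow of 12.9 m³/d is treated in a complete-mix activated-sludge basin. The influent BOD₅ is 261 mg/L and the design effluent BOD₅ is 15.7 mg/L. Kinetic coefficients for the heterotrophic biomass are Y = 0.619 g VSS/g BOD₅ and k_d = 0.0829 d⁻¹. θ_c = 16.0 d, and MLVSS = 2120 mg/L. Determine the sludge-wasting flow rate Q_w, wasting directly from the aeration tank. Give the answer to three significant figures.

Q_w ≈ 0.397 m³/d

Steady-state biomass mass balance: V·X·(1 + k_d·θ_c) = Y·Q·(S₀ − S)·θ_c, so V = 0.619 × 12.9 × (261 − 15.7) × 16.0 / [2120 × (1 + 0.0829 × 16.0)] = 3.13×10^4 / 4932 = 6.354 m³.
With mixed-liquor wasting, θ_c = V/Q_w, so Q_w = V/θ_c = 6.354/16.0 = 0.3972 m³/d.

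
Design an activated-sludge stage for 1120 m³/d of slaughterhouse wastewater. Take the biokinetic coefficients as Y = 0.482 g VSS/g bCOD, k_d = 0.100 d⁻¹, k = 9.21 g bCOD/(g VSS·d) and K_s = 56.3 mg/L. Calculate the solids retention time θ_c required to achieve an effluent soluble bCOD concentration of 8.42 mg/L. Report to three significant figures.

Specific growth rate at S = 8.42 mg/L: μ = YkS/(K_s+S) = 0.482·9.21·8.42/(56.3+8.42) = 0.5775 d⁻¹.
1/θ_c = 0.5775 − 0.100 = 0.4775 d⁻¹, so θ_c = 2.094 d.

θ_c ≈ 2.09 d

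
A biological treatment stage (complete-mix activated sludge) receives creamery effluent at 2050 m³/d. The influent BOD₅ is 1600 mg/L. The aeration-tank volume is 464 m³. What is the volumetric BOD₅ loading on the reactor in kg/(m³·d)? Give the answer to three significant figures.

L_v ≈ 7.07 kg BOD₅/(m³·d)

Applied BOD₅ load per unit volume = Q·S₀/V = (2050 × 1600/1000)/464.0 = 7.069 kg BOD₅·m⁻³·d⁻¹.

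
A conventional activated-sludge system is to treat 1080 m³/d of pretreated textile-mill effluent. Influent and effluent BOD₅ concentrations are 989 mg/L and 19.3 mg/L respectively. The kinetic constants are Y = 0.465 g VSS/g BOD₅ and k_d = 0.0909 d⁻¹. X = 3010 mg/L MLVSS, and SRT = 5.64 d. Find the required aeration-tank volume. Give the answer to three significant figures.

V ≈ 603 m³

From the SRT design equation V = Y Q (S₀−S) θ_c / [X (1 + k_d θ_c)] = 0.465 × 1080 × (989 − 19.3) × 5.64 / [3010 × (1 + 0.0909 × 5.64)] = 2.75×10^6 / 4553 = 603.2 m³.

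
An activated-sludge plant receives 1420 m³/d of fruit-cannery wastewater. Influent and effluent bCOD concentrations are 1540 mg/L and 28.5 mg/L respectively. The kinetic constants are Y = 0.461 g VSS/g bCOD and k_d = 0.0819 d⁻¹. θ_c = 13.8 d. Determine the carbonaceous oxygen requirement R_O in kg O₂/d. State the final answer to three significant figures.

Y_obs = Y / (1 + k_d θ_c) = 0.461 / (1 + 0.0819 × 13.8) = 0.461 / 2.130 = 0.2164.
Substrate removed = Q·(S₀ − S) = 1420 m³/d × (1540 − 28.5) g/m³ = 2.15×10^6 g/d = 2146 kg/d.
Biomass synthesised: P_X = Y_obs × 2146 = 464.5 kg VSS/d.
Carbonaceous O₂ demand = substrate oxidised − cell-mass equivalent = 2146 − 1.42 × 464.5 = 1487 kg O₂/d.

R_O ≈ 1490 kg O₂/d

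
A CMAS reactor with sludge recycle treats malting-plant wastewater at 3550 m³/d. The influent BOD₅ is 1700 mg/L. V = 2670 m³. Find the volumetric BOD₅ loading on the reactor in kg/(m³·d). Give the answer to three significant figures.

Applied BOD₅ load per unit volume = Q·S₀/V = (3550 × 1700/1000)/2670 = 2.260 kg BOD₅·m⁻³·d⁻¹.

L_v ≈ 2.26 kg BOD₅/(m³·d)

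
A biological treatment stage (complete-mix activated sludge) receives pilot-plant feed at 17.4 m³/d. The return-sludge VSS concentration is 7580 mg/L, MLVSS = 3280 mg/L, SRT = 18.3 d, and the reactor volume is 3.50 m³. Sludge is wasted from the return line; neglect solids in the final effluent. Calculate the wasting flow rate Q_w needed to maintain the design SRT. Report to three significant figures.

Q_w ≈ 0.0828 m³/d

Q_w = (V·X)/(θ_c X_r) = 3.500 × 3280 / (18.3 × 7580) = 0.08276 m³/d.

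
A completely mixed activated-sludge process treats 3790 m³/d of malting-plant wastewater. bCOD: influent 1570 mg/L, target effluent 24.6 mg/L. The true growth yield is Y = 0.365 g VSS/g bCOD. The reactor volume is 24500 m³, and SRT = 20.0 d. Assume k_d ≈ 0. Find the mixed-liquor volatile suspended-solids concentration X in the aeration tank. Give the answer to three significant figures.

Without decay, X = Y Q (S₀−S) θ_c / V = 0.365 × 3790 × (1570 − 24.6) × 20.0 / 24500 = 1745 mg/L.

X ≈ 1750 mg/L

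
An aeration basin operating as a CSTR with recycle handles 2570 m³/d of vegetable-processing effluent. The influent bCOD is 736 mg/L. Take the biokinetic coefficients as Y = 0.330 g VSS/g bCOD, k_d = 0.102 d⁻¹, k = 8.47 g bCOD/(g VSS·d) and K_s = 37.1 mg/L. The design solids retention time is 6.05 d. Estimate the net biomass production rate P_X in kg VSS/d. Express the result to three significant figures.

P_X ≈ 384 kg VSS/d

For a completely mixed reactor with recycle the Lawrence–McCarty relation gives S = K_s·(1 + k_d·θ_c) / [θ_c·(Y·k − k_d) − 1] = 37.1 × (1 + 0.102 × 6.05) / [6.05 × (0.330 × 8.47 − 0.102) − 1] = 59.99 / 15.29 = 3.923 mg/L.
Correct the yield for decay: Y_obs = Y/(1 + k_d θ_c) = 0.330 / (1 + 0.102 × 6.05) = 0.330 / 1.617 = 0.2041.
ΔS = 736 − 3.92 = 732.1 mg/L, so the substrate removal rate is 2570 × 732.1/1000 = 1881 kg bCOD/d.
Biomass produced: P_X = Y_obs·Q·ΔS = 0.2041 × 1881 ≈ 383.9 kg VSS/d.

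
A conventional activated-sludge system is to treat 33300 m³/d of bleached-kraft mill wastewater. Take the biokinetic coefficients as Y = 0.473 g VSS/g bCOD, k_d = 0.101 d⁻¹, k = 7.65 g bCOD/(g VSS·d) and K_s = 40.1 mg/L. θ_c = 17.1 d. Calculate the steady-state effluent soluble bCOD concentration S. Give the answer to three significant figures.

S ≈ 1.85 mg/L

For a completely mixed reactor with recycle the Lawrence–McCarty relation gives S = K_s·(1 + k_d·θ_c) / [θ_c·(Y·k − k_d) − 1] = 40.1 × (1 + 0.101 × 17.1) / [17.1 × (0.473 × 7.65 − 0.101) − 1] = 109.4 / 59.15 = 1.849 mg/L.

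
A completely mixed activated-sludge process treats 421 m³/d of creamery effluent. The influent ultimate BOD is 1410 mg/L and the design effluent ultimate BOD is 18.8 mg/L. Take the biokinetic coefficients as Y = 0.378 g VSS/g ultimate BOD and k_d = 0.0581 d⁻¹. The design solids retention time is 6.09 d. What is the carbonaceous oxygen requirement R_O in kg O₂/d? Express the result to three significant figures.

Correct the yield for decay: Y_obs = Y/(1 + k_d θ_c) = 0.378 / (1 + 0.0581 × 6.09) = 0.378 / 1.354 = 0.2792.
Mass of ultimate BOD removed per day: Q(S₀ − S) = 421 × 1391 g/m³ = 585.7 kg/d.
P_X = Y_obs·Q·(S₀ − S) = 0.2792 × 585.7 = 163.5 kg VSS/d.
R_O = Q·(S₀ − S) − 1.42·P_X = 585.7 − 1.42 × 163.5 = 353.5 kg O₂/d.

R_O ≈ 353 kg O₂/d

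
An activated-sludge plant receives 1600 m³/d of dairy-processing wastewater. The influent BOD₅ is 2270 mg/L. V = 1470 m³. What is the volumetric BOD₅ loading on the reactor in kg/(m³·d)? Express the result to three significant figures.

L_v ≈ 2.47 kg BOD₅/(m³·d)

Volumetric loading L_v = Q·S₀ / V = 1600 × 2270 g/m³ / 1470 m³ = 2471 g/(m³·d) = 2.471 kg BOD₅/(m³·d).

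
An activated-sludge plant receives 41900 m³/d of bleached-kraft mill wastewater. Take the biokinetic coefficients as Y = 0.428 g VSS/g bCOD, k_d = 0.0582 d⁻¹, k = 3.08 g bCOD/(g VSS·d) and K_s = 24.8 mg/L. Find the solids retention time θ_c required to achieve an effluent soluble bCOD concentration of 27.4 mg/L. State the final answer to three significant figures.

θ_c ≈ 1.58 d

Specific growth rate at S = 27.4 mg/L: μ = YkS/(K_s+S) = 0.428·3.08·27.4/(24.8+27.4) = 0.6919 d⁻¹.
1/θ_c = 0.6919 − 0.0582 = 0.6337 d⁻¹, so θ_c = 1.578 d.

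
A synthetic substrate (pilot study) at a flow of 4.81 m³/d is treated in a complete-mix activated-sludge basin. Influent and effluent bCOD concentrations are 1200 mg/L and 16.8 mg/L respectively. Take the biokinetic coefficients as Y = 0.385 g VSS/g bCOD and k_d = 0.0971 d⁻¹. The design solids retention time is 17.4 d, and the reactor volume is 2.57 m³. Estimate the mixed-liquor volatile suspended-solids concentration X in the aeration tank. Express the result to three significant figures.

X ≈ 5520 mg/L

Solving the biomass balance for X: X = Y Q (S₀−S) θ_c / [V (1+k_d θ_c)] = 0.385 × 4.81 × (1200 − 16.8) × 17.4 / [2.57 × (1 + 0.0971 × 17.4)] = 5516 mg/L.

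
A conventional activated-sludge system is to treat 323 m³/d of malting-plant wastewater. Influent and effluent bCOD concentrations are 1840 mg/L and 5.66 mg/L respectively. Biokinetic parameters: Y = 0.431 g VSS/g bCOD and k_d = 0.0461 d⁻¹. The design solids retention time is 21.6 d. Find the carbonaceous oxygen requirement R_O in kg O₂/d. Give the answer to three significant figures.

Y_obs = Y / (1 + k_d θ_c) = 0.431 / (1 + 0.0461 × 21.6) = 0.431 / 1.996 = 0.2160.
Mass of bCOD removed per day: Q(S₀ − S) = 323 × 1834 g/m³ = 592.5 kg/d.
P_X = Y_obs·Q·(S₀ − S) = 0.2160 × 592.5 = 128.0 kg VSS/d.
R_O = Q·ΔS − 1.42 P_X = 592.5 − 181.7 = 410.8 kg O₂/d.

R_O ≈ 411 kg O₂/d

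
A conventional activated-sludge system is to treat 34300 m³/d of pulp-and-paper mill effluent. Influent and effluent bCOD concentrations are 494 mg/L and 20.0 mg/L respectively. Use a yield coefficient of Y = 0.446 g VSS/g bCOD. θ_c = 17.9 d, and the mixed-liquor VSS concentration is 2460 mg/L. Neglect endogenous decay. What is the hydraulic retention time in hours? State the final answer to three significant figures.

With k_d = 0 the design equation reduces to V = Y Q (S₀−S) θ_c / X = 0.446 × 34300 × (494 − 20.0) × 17.9 / 2460 = 52762 m³.
τ = V/Q = 52762/34300 = 1.538 d, or 36.92 h.

τ ≈ 36.9 h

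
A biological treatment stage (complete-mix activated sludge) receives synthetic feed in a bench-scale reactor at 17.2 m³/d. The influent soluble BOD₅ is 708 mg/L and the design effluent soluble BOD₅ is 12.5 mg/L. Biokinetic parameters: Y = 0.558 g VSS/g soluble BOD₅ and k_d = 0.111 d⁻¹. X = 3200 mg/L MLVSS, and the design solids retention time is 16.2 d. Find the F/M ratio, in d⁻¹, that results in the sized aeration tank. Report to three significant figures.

F/M ≈ 0.315 d⁻¹

Rearranging the biomass balance for a CMAS with decay, V = Y·Q·ΔS·θ_c / [X·(1+k_d θ_c)] = 0.558 × 17.2 × (708 − 12.5) × 16.2 / [3200 × (1 + 0.111 × 16.2)] = 1.08×10^5 / 8954 = 12.08 m³.
F/M = Q·S₀ / (V·X) = 17.2 × 708 / (12.08 × 3200) = 0.3151 g soluble BOD₅·(g VSS·d)⁻¹.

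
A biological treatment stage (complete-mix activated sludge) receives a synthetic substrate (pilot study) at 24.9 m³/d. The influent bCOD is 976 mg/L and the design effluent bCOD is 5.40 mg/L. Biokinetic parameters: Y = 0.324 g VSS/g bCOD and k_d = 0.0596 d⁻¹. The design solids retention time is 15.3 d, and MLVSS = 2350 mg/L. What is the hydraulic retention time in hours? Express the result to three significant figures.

τ ≈ 25.7 h

Rearranging the biomass balance for a CMAS with decay, V = Y·Q·ΔS·θ_c / [X·(1+k_d θ_c)] = 0.324 × 24.9 × (976 − 5.40) × 15.3 / [2350 × (1 + 0.0596 × 15.3)] = 1.2×10^5 / 4493 = 26.67 m³.
Hydraulic retention time τ = V/Q = 26.67 / 24.9 = 1.071 d = 25.70 h.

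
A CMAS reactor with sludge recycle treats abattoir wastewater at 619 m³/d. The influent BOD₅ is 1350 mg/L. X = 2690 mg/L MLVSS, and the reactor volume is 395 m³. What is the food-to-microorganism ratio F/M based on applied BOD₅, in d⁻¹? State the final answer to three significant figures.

Food-to-microorganism ratio F/M = Q S₀ / (V X) = 619 × 1350 / (395.0 × 2690) = 0.7865 d⁻¹.

F/M ≈ 0.786 d⁻¹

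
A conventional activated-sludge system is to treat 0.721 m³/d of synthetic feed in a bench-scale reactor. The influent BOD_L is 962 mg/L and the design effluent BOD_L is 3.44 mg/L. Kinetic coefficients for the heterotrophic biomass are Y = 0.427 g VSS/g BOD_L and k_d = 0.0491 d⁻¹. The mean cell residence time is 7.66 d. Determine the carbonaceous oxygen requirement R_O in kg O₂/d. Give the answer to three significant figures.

R_O ≈ 0.387 kg O₂/d

Y_obs = Y / (1 + k_d θ_c) = 0.427 / (1 + 0.0491 × 7.66) = 0.427 / 1.376 = 0.3103.
Q·(S₀ − S) = 0.721 × (962 − 3.44) × 10⁻³ = 0.6911 kg/d removed.
Biomass synthesised: P_X = Y_obs × 0.6911 = 0.2145 kg VSS/d.
R_O = Q·(S₀ − S) − 1.42·P_X = 0.6911 − 1.42 × 0.2145 = 0.3866 kg O₂/d.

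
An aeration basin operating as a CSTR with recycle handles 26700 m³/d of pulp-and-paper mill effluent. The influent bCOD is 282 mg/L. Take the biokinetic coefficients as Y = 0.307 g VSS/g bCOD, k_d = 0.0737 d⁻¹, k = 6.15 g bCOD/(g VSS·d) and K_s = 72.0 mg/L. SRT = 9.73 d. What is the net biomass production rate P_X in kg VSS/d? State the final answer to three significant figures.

Effluent substrate depends only on kinetics and SRT: S = K_s(1 + k_d θ_c) / [θ_c(Yk − k_d) − 1] = 72.0 × (1 + 0.0737 × 9.73) / [9.73 × (0.307 × 6.15 − 0.0737) − 1] = 123.6 / 16.65 = 7.424 mg/L.
Y_obs = Y / (1 + k_d θ_c) = 0.307 / (1 + 0.0737 × 9.73) = 0.307 / 1.717 = 0.1788.
Substrate removed = Q·(S₀ − S) = 26700 m³/d × (282 − 7.42) g/m³ = 7.33×10^6 g/d = 7331 kg/d.
P_X = Y_obs · Q(S₀ − S) = 0.1788 × 7331 = 1311 kg VSS/d.

P_X ≈ 1310 kg VSS/d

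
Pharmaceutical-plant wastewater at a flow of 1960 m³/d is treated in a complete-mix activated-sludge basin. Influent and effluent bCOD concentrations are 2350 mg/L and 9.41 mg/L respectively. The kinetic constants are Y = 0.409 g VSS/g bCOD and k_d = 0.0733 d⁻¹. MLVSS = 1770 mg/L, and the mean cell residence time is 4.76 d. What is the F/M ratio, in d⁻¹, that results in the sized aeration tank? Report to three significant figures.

Rearranging the biomass balance for a CMAS with decay, V = Y·Q·ΔS·θ_c / [X·(1+k_d θ_c)] = 0.409 × 1960 × (2350 − 9.41) × 4.76 / [1770 × (1 + 0.0733 × 4.76)] = 8.93×10^6 / 2388 = 3741 m³.
F/M = Q·S₀ / (V·X) = 1960 × 2350 / (3741 × 1770) = 0.6957 g bCOD·(g VSS·d)⁻¹.

F/M ≈ 0.696 d⁻¹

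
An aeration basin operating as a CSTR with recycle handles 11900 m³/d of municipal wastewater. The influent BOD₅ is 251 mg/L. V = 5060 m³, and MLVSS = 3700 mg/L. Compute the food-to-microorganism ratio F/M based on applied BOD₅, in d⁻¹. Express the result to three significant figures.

F/M ≈ 0.160 d⁻¹

F/M = Q·S₀ / (V·X) = 11900 × 251 / (5060 × 3700) = 0.1595 g BOD₅·(g VSS·d)⁻¹.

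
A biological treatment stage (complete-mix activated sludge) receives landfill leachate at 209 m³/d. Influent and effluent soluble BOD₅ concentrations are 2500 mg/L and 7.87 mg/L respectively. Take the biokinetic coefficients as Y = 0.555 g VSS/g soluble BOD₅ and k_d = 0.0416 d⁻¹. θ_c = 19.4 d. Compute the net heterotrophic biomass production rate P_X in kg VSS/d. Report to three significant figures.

P_X ≈ 160 kg VSS/d

Correct the yield for decay: Y_obs = Y/(1 + k_d θ_c) = 0.555 / (1 + 0.0416 × 19.4) = 0.555 / 1.807 = 0.3071.
Mass of soluble BOD₅ removed per day: Q(S₀ − S) = 209 × 2492 g/m³ = 520.9 kg/d.
Net biomass production P_X = Y_obs × Q·(S₀ − S) = 0.3071 × 520.9 = 160.0 kg VSS/d.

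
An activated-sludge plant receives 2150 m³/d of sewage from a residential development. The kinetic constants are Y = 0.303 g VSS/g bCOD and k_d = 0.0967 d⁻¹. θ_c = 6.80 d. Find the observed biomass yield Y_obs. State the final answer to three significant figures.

Correct the yield for decay: Y_obs = Y/(1 + k_d θ_c) = 0.303 / (1 + 0.0967 × 6.80) = 0.303 / 1.658 = 0.1828.

Y_obs ≈ 0.183 g VSS/g bCOD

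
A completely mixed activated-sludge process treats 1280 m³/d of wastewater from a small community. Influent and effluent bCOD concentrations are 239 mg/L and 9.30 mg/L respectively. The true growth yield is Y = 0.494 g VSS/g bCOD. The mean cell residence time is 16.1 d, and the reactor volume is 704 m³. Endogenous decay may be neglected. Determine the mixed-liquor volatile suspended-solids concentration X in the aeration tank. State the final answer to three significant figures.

X ≈ 3320 mg/L

X = Y·Q·ΔS·θ_c / V = 0.494 × 1280 × (239 − 9.30) × 16.1 / 704 = 3322 mg/L.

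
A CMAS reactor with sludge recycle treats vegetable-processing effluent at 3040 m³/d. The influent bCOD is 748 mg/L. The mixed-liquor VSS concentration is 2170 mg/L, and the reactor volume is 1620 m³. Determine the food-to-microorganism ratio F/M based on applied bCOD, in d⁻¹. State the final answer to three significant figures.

F/M ≈ 0.647 d⁻¹

F/M = applied load / biomass = Q·S₀/(V·X) = 3040 × 748 / (1620 × 2170) = 0.6468 d⁻¹.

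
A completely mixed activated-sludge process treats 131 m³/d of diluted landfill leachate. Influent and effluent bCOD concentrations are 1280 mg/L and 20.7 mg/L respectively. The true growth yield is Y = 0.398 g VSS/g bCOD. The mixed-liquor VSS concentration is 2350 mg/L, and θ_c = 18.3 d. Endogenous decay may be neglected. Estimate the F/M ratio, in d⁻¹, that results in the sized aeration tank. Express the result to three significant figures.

Biomass mass balance (decay neglected): V·X = Y·Q·(S₀ − S)·θ_c, so V = 0.398 × 131 × (1280 − 20.7) × 18.3 / 2350 = 511.3 m³.
F/M = Q·S₀ / (V·X) = 131 × 1280 / (511.3 × 2350) = 0.1396 g bCOD·(g VSS·d)⁻¹.

F/M ≈ 0.140 d⁻¹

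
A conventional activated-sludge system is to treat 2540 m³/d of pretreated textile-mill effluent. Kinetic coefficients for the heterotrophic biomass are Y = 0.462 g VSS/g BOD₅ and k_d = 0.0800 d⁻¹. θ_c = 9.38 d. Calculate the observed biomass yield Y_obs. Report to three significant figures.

The observed yield is Y_obs = Y/(1 + k_d·θ_c) = 0.462 / (1 + 0.0800 × 9.38) = 0.462 / 1.750 = 0.2639 g VSS per g BOD₅ removed.

Y_obs ≈ 0.264 g VSS/g BOD₅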